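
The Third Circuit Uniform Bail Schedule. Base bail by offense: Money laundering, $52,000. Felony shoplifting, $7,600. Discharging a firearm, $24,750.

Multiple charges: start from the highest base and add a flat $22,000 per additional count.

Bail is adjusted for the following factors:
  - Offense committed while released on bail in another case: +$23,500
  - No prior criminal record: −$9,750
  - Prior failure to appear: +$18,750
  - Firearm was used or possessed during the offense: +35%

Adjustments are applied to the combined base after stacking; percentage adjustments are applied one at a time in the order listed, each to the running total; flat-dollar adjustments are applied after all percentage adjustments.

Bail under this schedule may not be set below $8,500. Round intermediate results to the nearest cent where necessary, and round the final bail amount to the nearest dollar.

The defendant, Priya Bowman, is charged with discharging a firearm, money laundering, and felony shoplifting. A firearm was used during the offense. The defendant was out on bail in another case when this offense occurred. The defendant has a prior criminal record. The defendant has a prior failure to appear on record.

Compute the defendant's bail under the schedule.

$171,850

Base amounts from the schedule: discharging a firearm $24,750; money laundering $52,000; felony shoplifting $7,600.
Stacking rule: highest base plus $22,000 per additional charge. Highest is money laundering at $52,000; 2 additional charges → +$44,000. Combined base = $96,000.
Firearm was used or possessed during the offense (+35%): $96,000 × 1.35 = $129,600.
Offense committed while released on bail in another case (+$23,500 flat): $129,600 + $23,500 = $153,100.
Prior failure to appear (+$18,750 flat): $153,100 + $18,750 = $171,850.
$171,850 is at or above the $8,500 minimum.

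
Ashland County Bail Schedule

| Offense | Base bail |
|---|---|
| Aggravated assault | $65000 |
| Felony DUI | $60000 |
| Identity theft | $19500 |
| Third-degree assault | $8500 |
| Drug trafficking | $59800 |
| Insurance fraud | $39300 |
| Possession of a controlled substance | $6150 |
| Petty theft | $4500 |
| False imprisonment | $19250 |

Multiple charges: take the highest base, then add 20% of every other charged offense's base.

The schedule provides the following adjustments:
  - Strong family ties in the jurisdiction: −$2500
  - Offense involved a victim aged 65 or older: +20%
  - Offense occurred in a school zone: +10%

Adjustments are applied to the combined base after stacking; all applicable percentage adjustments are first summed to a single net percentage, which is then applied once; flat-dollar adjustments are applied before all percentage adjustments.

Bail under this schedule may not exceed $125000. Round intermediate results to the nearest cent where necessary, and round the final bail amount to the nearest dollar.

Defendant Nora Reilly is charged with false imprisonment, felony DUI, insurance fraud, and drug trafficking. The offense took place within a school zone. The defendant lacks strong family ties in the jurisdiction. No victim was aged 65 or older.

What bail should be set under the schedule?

Base amounts from the schedule: false imprisonment $19250; felony DUI $60000; insurance fraud $39300; drug trafficking $59800.
Stacking rule: highest base plus 20% of each additional charge. Highest is felony DUI at $60000. Additional: $19250 × 20% = $3850; $39300 × 20% = $7860; $59800 × 20% = $11960. Combined base = $60000 + $23670 = $83670.
Offense occurred in a school zone (+10%): $83670 × 1.1 = $92037.
$92037 is within the $125000 maximum.

$92037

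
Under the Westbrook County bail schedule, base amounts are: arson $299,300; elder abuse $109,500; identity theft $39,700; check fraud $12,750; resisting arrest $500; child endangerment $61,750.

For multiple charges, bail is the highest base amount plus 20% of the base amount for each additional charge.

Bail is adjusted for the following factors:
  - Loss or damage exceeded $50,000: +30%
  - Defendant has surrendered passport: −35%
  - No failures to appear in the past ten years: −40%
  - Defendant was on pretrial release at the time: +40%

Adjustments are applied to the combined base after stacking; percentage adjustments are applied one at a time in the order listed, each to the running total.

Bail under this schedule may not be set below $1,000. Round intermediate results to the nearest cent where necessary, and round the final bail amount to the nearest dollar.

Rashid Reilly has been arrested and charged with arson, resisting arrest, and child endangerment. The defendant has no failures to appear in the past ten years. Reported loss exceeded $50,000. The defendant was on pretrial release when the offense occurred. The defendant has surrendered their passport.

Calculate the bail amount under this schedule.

Base amounts from the schedule: arson $299,300; resisting arrest $500; child endangerment $61,750.
Stacking rule: highest base plus 20% of each additional charge. Highest is arson at $299,300. Additional: $500 × 20% = $100; $61,750 × 20% = $12,350. Combined base = $299,300 + $12,450 = $311,750.
Loss or damage exceeded $50,000 (+30%): $311,750 × 1.3 = $405,275.
Defendant has surrendered passport (−35%): $405,275 × 0.65 = $263,428.75.
No failures to appear in the past ten years (−40%): $263,428.75 × 0.6 = $158,057.25.
Defendant was on pretrial release at the time (+40%): $158,057.25 × 1.4 = $221,280.15.
$221,280.15 is at or above the $1,000 minimum.
Rounded to the nearest dollar: $221,280.

$221,280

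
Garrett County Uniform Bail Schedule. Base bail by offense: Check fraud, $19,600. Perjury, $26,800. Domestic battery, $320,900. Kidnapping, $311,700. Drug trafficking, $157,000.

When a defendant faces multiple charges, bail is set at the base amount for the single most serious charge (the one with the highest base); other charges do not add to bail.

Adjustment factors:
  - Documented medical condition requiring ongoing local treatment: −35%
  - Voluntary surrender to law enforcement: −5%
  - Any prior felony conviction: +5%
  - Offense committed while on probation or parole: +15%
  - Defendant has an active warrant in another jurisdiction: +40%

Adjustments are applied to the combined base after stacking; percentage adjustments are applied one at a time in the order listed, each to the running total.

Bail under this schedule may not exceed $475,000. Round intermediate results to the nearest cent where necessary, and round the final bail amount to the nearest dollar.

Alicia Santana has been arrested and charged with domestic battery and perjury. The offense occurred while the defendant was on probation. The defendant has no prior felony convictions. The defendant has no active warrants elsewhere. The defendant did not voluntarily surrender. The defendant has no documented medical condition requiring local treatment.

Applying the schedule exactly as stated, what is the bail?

Base amounts from the schedule: domestic battery $320,900; perjury $26,800.
Stacking rule: use the highest base only. Highest is domestic battery at $320,900. Combined base = $320,900.
Offense committed while on probation or parole (+15%): $320,900 × 1.15 = $369,035.
$369,035 is within the $475,000 maximum.

$369,035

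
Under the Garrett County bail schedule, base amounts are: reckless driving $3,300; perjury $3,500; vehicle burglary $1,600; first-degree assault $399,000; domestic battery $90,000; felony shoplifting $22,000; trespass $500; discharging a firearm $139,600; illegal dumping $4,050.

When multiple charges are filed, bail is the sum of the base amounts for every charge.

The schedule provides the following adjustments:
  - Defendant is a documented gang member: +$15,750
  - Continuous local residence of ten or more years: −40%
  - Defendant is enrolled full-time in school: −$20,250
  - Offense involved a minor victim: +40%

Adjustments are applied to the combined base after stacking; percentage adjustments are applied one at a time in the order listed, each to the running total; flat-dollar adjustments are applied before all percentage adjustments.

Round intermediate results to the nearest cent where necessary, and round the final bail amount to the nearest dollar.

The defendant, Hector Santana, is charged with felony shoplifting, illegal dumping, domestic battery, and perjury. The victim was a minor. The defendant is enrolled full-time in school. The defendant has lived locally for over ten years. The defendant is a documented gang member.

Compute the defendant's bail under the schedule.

Base amounts from the schedule: felony shoplifting $22,000; illegal dumping $4,050; domestic battery $90,000; perjury $3,500.
Stacking rule: sum of all bases. $22,000 + $4,050 + $90,000 + $3,500 = $119,550.
Defendant is a documented gang member (+$15,750 flat): $119,550 + $15,750 = $135,300.
Defendant is enrolled full-time in school (−$20,250 flat): $135,300 − $20,250 = $115,050.
Continuous local residence of ten or more years (−40%): $115,050 × 0.6 = $69,030.
Offense involved a minor victim (+40%): $69,030 × 1.4 = $96,642.

$96,642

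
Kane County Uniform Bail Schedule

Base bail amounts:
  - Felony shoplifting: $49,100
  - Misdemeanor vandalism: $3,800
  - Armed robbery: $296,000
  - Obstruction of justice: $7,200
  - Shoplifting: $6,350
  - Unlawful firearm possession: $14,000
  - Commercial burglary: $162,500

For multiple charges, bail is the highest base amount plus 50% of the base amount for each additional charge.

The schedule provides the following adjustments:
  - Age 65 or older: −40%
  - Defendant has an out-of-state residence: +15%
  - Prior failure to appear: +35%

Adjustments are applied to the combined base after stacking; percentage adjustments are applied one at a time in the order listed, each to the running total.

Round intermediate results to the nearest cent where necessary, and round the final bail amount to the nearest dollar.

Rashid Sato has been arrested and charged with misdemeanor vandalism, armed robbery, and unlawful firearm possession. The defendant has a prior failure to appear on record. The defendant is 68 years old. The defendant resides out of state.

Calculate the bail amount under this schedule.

Base amounts from the schedule: misdemeanor vandalism $3,800; armed robbery $296,000; unlawful firearm possession $14,000.
Stacking rule: highest base plus 50% of each additional charge. Highest is armed robbery at $296,000. Additional: $3,800 × 50% = $1,900; $14,000 × 50% = $7,000. Combined base = $296,000 + $8,900 = $304,900.
Age 65 or older (−40%): $304,900 × 0.6 = $182,940.
Defendant has an out-of-state residence (+15%): $182,940 × 1.15 = $210,381.
Prior failure to appear (+35%): $210,381 × 1.35 = $284,014.35.
Rounded to the nearest dollar: $284,014.

$284,014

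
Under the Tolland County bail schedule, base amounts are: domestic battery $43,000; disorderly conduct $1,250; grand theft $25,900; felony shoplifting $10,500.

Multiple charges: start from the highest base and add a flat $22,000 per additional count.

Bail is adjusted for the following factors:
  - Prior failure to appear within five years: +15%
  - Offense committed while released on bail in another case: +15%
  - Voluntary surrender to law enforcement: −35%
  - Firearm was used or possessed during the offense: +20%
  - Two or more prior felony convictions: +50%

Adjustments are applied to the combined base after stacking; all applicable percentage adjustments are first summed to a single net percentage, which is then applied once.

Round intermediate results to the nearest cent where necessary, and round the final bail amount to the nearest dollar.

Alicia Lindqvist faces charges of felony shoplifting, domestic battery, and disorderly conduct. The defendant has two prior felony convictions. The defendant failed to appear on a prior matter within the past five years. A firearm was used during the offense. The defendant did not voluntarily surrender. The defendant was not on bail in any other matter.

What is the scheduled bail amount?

Base amounts from the schedule: felony shoplifting $10,500; domestic battery $43,000; disorderly conduct $1,250.
Stacking rule: highest base plus $22,000 per additional charge. Highest is domestic battery at $43,000; 2 additional charges → +$44,000. Combined base = $87,000.
Net percentage adjustment: +15% +20% +50% = +85%. $87,000 × 1.85 = $160,950.

$160,950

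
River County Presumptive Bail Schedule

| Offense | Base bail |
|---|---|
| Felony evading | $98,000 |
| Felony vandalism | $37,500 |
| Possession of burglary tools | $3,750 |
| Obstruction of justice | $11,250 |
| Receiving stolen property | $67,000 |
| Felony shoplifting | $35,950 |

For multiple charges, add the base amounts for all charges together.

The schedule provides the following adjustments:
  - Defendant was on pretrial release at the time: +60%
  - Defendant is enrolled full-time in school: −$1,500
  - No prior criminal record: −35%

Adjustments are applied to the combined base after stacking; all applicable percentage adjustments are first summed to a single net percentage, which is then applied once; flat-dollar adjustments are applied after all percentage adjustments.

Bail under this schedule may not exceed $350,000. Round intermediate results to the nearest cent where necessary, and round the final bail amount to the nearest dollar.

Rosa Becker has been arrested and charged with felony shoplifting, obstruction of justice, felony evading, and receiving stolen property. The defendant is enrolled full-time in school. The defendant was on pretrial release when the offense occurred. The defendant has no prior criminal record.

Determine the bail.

Base amounts from the schedule: felony shoplifting $35,950; obstruction of justice $11,250; felony evading $98,000; receiving stolen property $67,000.
Stacking rule: sum of all bases. $35,950 + $11,250 + $98,000 + $67,000 = $212,200.
Net percentage adjustment: +60% −35% = +25%. $212,200 × 1.25 = $265,250.
Defendant is enrolled full-time in school (−$1,500 flat): $265,250 − $1,500 = $263,750.
$263,750 is within the $350,000 maximum.

$263,750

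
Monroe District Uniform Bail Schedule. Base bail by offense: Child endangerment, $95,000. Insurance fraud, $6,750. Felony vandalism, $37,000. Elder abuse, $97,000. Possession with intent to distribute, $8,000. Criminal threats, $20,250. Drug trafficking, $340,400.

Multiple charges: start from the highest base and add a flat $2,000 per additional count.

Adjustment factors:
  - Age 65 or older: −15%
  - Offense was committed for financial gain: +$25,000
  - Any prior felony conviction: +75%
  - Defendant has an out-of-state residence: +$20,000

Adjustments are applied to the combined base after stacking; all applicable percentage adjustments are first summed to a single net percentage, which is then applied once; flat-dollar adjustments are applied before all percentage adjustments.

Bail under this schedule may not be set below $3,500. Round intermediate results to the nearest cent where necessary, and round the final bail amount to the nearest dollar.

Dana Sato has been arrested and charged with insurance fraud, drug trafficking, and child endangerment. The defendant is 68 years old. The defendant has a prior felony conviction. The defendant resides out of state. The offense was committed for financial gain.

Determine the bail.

Base amounts from the schedule: insurance fraud $6,750; drug trafficking $340,400; child endangerment $95,000.
Stacking rule: highest base plus $2,000 per additional charge. Highest is drug trafficking at $340,400; 2 additional charges → +$4,000. Combined base = $344,400.
Offense was committed for financial gain (+$25,000 flat): $344,400 + $25,000 = $369,400.
Defendant has an out-of-state residence (+$20,000 flat): $369,400 + $20,000 = $389,400.
Net percentage adjustment: −15% +75% = +60%. $389,400 × 1.6 = $623,040.
$623,040 is at or above the $3,500 minimum.

$623,040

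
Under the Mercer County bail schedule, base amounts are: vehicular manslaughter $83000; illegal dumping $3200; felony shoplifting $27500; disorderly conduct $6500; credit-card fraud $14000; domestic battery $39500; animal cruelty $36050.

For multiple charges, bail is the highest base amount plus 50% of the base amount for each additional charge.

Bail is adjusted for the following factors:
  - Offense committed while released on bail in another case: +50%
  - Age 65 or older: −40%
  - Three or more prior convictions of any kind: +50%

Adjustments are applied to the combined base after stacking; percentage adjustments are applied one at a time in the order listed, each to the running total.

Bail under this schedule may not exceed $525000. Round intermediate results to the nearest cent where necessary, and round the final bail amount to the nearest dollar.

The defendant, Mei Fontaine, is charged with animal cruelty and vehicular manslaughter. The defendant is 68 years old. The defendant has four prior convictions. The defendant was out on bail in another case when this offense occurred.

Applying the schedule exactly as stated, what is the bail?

$136384

Base amounts from the schedule: animal cruelty $36050; vehicular manslaughter $83000.
Stacking rule: highest base plus 50% of each additional charge. Highest is vehicular manslaughter at $83000. Additional: $36050 × 50% = $18025. Combined base = $83000 + $18025 = $101025.
Offense committed while released on bail in another case (+50%): $101025 × 1.5 = $151537.50.
Age 65 or older (−40%): $151537.50 × 0.6 = $90922.50.
Three or more prior convictions of any kind (+50%): $90922.50 × 1.5 = $136383.75.
$136383.75 is within the $525000 maximum.
Rounded to the nearest dollar: $136384.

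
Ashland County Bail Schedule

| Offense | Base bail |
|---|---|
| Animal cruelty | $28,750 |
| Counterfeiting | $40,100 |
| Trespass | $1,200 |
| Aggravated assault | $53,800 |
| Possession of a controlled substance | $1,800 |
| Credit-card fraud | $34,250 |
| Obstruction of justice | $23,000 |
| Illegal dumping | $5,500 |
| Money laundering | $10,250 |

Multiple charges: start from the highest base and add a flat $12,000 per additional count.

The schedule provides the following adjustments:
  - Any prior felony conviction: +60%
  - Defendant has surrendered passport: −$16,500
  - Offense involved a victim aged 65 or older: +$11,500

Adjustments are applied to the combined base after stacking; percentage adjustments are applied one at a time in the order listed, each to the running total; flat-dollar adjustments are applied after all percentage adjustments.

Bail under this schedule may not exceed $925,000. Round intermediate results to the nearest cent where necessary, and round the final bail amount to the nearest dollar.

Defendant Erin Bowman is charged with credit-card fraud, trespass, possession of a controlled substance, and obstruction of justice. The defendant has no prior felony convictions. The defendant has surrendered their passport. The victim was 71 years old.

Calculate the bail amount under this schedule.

Base amounts from the schedule: credit-card fraud $34,250; trespass $1,200; possession of a controlled substance $1,800; obstruction of justice $23,000.
Stacking rule: highest base plus $12,000 per additional charge. Highest is credit-card fraud at $34,250; 3 additional charges → +$36,000. Combined base = $70,250.
Defendant has surrendered passport (−$16,500 flat): $70,250 − $16,500 = $53,750.
Offense involved a victim aged 65 or older (+$11,500 flat): $53,750 + $11,500 = $65,250.
$65,250 is within the $925,000 maximum.

$65,250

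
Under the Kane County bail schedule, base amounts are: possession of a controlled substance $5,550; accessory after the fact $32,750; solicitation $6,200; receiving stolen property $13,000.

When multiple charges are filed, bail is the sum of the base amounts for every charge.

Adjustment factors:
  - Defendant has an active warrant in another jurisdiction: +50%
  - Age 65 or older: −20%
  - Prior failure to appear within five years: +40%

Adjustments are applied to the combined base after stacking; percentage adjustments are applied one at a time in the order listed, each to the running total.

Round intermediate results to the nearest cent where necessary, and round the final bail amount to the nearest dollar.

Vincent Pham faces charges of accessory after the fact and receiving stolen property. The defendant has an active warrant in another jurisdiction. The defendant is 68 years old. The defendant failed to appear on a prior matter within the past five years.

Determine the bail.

$76,860

Base amounts from the schedule: accessory after the fact $32,750; receiving stolen property $13,000.
Stacking rule: sum of all bases. $32,750 + $13,000 = $45,750.
Defendant has an active warrant in another jurisdiction (+50%): $45,750 × 1.5 = $68,625.
Age 65 or older (−20%): $68,625 × 0.8 = $54,900.
Prior failure to appear within five years (+40%): $54,900 × 1.4 = $76,860.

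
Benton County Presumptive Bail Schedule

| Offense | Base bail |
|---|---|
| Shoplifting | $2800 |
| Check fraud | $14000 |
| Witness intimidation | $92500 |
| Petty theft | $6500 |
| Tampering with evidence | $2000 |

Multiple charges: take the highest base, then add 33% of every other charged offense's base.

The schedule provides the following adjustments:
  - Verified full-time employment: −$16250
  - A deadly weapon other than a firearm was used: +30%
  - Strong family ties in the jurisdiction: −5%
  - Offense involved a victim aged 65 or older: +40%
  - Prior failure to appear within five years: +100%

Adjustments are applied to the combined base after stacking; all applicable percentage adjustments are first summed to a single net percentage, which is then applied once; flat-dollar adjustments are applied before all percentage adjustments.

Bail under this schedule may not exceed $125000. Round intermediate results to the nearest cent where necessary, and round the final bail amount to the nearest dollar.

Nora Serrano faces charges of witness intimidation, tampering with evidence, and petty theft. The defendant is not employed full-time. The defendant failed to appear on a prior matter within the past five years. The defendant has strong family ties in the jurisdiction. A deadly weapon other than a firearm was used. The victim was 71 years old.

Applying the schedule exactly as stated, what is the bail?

Base amounts from the schedule: witness intimidation $92500; tampering with evidence $2000; petty theft $6500.
Stacking rule: highest base plus 33% of each additional charge. Highest is witness intimidation at $92500. Additional: $2000 × 33% = $660; $6500 × 33% = $2145. Combined base = $92500 + $2805 = $95305.
Net percentage adjustment: +30% −5% +40% +100% = +165%. $95305 × 2.65 = $252558.25.
Result $252558.25 exceeds the maximum of $125000; bail is capped at $125000.

$125000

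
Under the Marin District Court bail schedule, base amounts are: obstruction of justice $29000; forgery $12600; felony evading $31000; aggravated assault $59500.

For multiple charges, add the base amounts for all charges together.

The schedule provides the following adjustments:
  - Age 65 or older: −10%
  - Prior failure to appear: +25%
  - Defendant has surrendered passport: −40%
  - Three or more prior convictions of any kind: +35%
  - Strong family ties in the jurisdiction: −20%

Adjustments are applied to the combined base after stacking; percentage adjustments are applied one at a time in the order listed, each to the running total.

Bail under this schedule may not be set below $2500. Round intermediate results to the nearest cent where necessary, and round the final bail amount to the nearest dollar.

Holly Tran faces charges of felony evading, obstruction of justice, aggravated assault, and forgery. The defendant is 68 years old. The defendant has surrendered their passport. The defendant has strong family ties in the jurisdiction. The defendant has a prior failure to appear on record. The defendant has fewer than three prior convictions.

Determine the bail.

Base amounts from the schedule: felony evading $31000; obstruction of justice $29000; aggravated assault $59500; forgery $12600.
Stacking rule: sum of all bases. $31000 + $29000 + $59500 + $12600 = $132100.
Age 65 or older (−10%): $132100 × 0.9 = $118890.
Prior failure to appear (+25%): $118890 × 1.25 = $148612.50.
Defendant has surrendered passport (−40%): $148612.50 × 0.6 = $89167.50.
Strong family ties in the jurisdiction (−20%): $89167.50 × 0.8 = $71334.
$71334 is at or above the $2500 minimum.

$71334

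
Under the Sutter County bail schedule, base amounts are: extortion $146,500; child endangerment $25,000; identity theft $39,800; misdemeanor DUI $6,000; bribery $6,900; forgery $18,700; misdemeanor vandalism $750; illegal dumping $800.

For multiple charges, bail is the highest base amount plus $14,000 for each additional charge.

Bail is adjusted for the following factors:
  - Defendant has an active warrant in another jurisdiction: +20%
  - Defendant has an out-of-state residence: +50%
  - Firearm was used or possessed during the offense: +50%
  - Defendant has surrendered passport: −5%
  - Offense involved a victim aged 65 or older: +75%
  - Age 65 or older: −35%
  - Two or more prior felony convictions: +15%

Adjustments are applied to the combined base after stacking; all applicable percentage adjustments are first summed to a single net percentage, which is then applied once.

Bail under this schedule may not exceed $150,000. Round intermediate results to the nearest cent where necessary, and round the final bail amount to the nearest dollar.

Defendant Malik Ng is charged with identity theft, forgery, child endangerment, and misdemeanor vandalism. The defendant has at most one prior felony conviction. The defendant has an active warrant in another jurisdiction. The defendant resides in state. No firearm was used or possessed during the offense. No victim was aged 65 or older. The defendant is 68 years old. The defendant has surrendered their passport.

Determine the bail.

$65,440

Base amounts from the schedule: identity theft $39,800; forgery $18,700; child endangerment $25,000; misdemeanor vandalism $750.
Stacking rule: highest base plus $14,000 per additional charge. Highest is identity theft at $39,800; 3 additional charges → +$42,000. Combined base = $81,800.
Net percentage adjustment: +20% −5% −35% = −20%. $81,800 × 0.8 = $65,440.
$65,440 is within the $150,000 maximum.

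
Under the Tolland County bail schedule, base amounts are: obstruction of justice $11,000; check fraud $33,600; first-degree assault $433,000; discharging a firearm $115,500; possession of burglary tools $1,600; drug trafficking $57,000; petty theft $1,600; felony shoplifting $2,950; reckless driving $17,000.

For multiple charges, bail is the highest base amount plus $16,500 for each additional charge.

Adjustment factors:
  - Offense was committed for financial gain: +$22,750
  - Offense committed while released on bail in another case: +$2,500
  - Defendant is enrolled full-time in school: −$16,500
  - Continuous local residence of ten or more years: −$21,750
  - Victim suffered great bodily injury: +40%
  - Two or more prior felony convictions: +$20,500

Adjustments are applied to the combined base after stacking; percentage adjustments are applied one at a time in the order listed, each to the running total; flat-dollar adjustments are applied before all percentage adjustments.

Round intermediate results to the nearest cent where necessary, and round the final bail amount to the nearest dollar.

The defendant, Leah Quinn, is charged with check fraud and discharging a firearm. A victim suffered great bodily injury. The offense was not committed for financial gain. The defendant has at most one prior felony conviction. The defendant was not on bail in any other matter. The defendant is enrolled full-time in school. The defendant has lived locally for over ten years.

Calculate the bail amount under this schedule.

$131,250

Base amounts from the schedule: check fraud $33,600; discharging a firearm $115,500.
Stacking rule: highest base plus $16,500 per additional charge. Highest is discharging a firearm at $115,500; 1 additional charge → +$16,500. Combined base = $132,000.
Defendant is enrolled full-time in school (−$16,500 flat): $132,000 − $16,500 = $115,500.
Continuous local residence of ten or more years (−$21,750 flat): $115,500 − $21,750 = $93,750.
Victim suffered great bodily injury (+40%): $93,750 × 1.4 = $131,250.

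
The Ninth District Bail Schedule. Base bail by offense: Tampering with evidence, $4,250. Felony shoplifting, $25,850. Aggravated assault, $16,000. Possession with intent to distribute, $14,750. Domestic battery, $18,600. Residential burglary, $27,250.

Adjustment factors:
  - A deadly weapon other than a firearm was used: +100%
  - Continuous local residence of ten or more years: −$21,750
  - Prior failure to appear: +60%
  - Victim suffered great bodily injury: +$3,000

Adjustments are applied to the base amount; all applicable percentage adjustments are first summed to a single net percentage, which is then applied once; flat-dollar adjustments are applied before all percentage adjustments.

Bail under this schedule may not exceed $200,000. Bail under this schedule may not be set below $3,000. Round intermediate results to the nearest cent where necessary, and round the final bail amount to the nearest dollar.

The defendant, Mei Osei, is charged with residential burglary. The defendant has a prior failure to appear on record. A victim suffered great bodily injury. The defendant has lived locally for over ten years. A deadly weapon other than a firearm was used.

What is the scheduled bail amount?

$22,100

Base amounts from the schedule: residential burglary $27,250.
Single charge. Combined base = $27,250.
Continuous local residence of ten or more years (−$21,750 flat): $27,250 − $21,750 = $5,500.
Victim suffered great bodily injury (+$3,000 flat): $5,500 + $3,000 = $8,500.
Net percentage adjustment: +100% +60% = +160%. $8,500 × 2.6 = $22,100.
$22,100 is within the $200,000 maximum.
$22,100 is at or above the $3,000 minimum.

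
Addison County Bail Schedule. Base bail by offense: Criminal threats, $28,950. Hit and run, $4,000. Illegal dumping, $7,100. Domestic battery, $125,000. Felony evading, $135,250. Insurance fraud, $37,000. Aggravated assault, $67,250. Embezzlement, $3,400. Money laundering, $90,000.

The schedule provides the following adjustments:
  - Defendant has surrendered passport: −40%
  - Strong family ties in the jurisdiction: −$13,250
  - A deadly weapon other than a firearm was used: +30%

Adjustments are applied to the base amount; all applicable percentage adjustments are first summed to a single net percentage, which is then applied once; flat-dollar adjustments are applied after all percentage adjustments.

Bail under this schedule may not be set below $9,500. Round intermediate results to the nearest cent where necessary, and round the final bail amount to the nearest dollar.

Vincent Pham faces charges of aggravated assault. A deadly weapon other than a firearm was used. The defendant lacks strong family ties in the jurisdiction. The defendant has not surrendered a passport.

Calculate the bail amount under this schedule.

$87,425

Base amounts from the schedule: aggravated assault $67,250.
Single charge. Combined base = $67,250.
A deadly weapon other than a firearm was used (+30%): $67,250 × 1.3 = $87,425.
$87,425 is at or above the $9,500 minimum.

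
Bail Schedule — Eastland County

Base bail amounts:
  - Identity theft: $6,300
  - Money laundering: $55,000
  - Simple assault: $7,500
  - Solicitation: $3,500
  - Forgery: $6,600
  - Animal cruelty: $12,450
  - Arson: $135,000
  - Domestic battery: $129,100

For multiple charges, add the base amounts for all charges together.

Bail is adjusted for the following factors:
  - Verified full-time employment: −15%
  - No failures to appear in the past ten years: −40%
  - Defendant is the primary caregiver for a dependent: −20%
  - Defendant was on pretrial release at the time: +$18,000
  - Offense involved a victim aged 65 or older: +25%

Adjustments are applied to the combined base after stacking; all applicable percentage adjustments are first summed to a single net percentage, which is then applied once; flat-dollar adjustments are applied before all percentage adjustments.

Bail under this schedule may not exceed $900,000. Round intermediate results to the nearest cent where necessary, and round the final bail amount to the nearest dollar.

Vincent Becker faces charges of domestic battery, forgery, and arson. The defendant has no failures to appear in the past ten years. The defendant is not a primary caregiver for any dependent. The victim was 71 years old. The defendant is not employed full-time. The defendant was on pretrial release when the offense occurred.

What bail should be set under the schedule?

Base amounts from the schedule: domestic battery $129,100; forgery $6,600; arson $135,000.
Stacking rule: sum of all bases. $129,100 + $6,600 + $135,000 = $270,700.
Defendant was on pretrial release at the time (+$18,000 flat): $270,700 + $18,000 = $288,700.
Net percentage adjustment: −40% +25% = −15%. $288,700 × 0.85 = $245,395.
$245,395 is within the $900,000 maximum.

$245,395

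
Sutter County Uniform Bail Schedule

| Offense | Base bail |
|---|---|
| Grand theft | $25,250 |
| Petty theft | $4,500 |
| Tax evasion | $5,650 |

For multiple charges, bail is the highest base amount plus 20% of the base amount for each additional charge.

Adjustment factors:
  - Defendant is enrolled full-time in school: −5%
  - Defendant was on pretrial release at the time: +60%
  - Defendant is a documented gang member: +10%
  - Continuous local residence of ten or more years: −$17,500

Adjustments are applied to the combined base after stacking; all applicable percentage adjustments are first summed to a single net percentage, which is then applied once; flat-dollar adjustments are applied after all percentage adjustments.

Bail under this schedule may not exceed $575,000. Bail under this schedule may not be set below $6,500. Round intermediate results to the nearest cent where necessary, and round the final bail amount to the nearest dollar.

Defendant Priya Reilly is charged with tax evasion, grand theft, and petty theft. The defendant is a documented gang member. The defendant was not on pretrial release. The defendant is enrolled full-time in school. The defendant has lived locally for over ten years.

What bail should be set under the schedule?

$11,144

Base amounts from the schedule: tax evasion $5,650; grand theft $25,250; petty theft $4,500.
Stacking rule: highest base plus 20% of each additional charge. Highest is grand theft at $25,250. Additional: $5,650 × 20% = $1,130; $4,500 × 20% = $900. Combined base = $25,250 + $2,030 = $27,280.
Net percentage adjustment: −5% +10% = +5%. $27,280 × 1.05 = $28,644.
Continuous local residence of ten or more years (−$17,500 flat): $28,644 − $17,500 = $11,144.
$11,144 is within the $575,000 maximum.
$11,144 is at or above the $6,500 minimum.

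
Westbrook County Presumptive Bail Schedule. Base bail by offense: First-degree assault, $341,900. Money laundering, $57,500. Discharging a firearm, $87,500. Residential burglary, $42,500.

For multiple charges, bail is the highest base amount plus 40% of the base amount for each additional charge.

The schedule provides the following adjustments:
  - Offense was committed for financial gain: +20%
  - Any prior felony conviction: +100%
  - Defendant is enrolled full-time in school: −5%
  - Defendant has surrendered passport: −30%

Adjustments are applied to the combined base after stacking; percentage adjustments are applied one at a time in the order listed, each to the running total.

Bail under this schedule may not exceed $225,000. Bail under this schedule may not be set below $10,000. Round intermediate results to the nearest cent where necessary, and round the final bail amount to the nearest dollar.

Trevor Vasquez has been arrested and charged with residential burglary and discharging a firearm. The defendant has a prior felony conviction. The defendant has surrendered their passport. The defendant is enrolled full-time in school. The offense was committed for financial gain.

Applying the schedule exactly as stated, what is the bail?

Base amounts from the schedule: residential burglary $42,500; discharging a firearm $87,500.
Stacking rule: highest base plus 40% of each additional charge. Highest is discharging a firearm at $87,500. Additional: $42,500 × 40% = $17,000. Combined base = $87,500 + $17,000 = $104,500.
Offense was committed for financial gain (+20%): $104,500 × 1.2 = $125,400.
Any prior felony conviction (+100%): $125,400 × 2 = $250,800.
Defendant is enrolled full-time in school (−5%): $250,800 × 0.95 = $238,260.
Defendant has surrendered passport (−30%): $238,260 × 0.7 = $166,782.
$166,782 is within the $225,000 maximum.
$166,782 is at or above the $10,000 minimum.

$166,782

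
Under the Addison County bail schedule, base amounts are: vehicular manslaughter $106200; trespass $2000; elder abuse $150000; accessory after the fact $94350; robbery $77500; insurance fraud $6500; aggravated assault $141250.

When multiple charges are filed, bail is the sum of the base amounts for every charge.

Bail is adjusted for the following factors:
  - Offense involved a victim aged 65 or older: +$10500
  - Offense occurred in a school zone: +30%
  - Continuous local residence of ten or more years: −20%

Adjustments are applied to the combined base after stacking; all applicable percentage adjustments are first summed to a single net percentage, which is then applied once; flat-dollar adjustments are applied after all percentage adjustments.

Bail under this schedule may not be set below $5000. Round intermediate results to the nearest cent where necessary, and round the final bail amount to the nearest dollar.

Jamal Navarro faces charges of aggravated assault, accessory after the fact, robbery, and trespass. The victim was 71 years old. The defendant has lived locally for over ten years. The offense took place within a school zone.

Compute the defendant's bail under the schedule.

$357110

Base amounts from the schedule: aggravated assault $141250; accessory after the fact $94350; robbery $77500; trespass $2000.
Stacking rule: sum of all bases. $141250 + $94350 + $77500 + $2000 = $315100.
Net percentage adjustment: +30% −20% = +10%. $315100 × 1.1 = $346610.
Offense involved a victim aged 65 or older (+$10500 flat): $346610 + $10500 = $357110.
$357110 is at or above the $5000 minimum.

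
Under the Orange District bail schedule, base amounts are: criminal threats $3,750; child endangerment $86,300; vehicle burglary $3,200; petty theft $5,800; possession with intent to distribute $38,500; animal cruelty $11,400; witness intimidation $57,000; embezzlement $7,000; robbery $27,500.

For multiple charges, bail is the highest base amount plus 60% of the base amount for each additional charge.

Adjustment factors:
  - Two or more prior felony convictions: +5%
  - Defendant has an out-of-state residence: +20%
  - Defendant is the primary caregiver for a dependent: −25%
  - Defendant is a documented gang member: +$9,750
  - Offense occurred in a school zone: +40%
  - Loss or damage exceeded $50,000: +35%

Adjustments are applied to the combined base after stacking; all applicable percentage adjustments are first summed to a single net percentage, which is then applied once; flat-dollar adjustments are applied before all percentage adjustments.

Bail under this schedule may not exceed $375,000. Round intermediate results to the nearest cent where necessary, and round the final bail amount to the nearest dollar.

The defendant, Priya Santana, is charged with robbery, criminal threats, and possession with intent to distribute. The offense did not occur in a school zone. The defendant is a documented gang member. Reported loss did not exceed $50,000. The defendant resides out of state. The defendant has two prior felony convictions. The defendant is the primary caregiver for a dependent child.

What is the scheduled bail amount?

Base amounts from the schedule: robbery $27,500; criminal threats $3,750; possession with intent to distribute $38,500.
Stacking rule: highest base plus 60% of each additional charge. Highest is possession with intent to distribute at $38,500. Additional: $27,500 × 60% = $16,500; $3,750 × 60% = $2,250. Combined base = $38,500 + $18,750 = $57,250.
Defendant is a documented gang member (+$9,750 flat): $57,250 + $9,750 = $67,000.
Net percentage adjustment: +5% +20% −25% = +0%. $67,000 × 1 = $67,000.
$67,000 is within the $375,000 maximum.

$67,000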